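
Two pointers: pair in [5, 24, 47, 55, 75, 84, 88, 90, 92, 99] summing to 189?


lo=0(5)+hi=9(99)=104
lo=1(24)+hi=9(99)=123
lo=2(47)+hi=9(99)=146
lo=3(55)+hi=9(99)=154
lo=4(75)+hi=9(99)=174
lo=5(84)+hi=9(99)=183
lo=6(88)+hi=9(99)=187
lo=7(90)+hi=9(99)=189

Yes: 90+99=189


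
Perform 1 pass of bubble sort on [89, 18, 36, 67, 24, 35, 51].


Initial: [89, 18, 36, 67, 24, 35, 51]
Pass 1: [18, 36, 67, 24, 35, 51, 89] (6 swaps)

After 1 pass: [18, 36, 67, 24, 35, 51, 89]


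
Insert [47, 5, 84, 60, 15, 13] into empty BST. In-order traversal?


Insert 47: root
Insert 5: L from 47
Insert 84: R from 47
Insert 60: R from 47 -> L from 84
Insert 15: L from 47 -> R from 5
Insert 13: L from 47 -> R from 5 -> L from 15

In-order: [5, 13, 15, 47, 60, 84]


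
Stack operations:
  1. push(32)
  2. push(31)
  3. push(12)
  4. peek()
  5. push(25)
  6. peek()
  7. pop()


push(32) -> [32]
push(31) -> [32, 31]
push(12) -> [32, 31, 12]
peek()->12
push(25) -> [32, 31, 12, 25]
peek()->25
pop()->25, [32, 31, 12]

Final stack: [32, 31, 12]


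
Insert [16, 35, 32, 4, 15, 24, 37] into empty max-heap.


Insert 16: [16]
Insert 35: [35, 16]
Insert 32: [35, 16, 32]
Insert 4: [35, 16, 32, 4]
Insert 15: [35, 16, 32, 4, 15]
Insert 24: [35, 16, 32, 4, 15, 24]
Insert 37: [37, 16, 35, 4, 15, 24, 32]

Final heap: [37, 16, 35, 4, 15, 24, 32]


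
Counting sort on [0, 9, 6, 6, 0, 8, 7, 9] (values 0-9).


Input: [0, 9, 6, 6, 0, 8, 7, 9]
Counts: [2, 0, 0, 0, 0, 0, 2, 1, 1, 2]

Sorted: [0, 0, 6, 6, 7, 8, 9, 9]


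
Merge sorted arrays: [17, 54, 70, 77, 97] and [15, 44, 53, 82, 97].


Take 15 from B
Take 17 from A
Take 44 from B
Take 53 from B
Take 54 from A
Take 70 from A
Take 77 from A
Take 82 from B
Take 97 from A

Merged: [15, 17, 44, 53, 54, 70, 77, 82, 97, 97]


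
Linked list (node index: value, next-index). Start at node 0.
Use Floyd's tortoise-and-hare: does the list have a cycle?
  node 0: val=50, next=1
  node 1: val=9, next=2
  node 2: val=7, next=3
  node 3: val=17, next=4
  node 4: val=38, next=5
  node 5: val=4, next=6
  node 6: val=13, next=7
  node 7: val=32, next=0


Floyd's tortoise (slow, +1) and hare (fast, +2):
  init: slow=0, fast=0
  step 1: slow=1, fast=2
  step 2: slow=2, fast=4
  step 3: slow=3, fast=6
  step 4: slow=4, fast=0
  step 5: slow=5, fast=2
  step 6: slow=6, fast=4
  step 7: slow=7, fast=6
  step 8: slow=0, fast=0
  slow == fast at node 0: cycle detected

Cycle: yes


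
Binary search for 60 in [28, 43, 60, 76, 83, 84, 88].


Step 1: lo=0, hi=6, mid=3, val=76
Step 2: lo=0, hi=2, mid=1, val=43
Step 3: lo=2, hi=2, mid=2, val=60

Found at index 2


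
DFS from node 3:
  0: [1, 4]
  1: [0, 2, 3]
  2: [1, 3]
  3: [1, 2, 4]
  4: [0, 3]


Visit 3, push [4, 2, 1]
Visit 1, push [2, 0]
Visit 0, push [4]
Visit 4, push []
Visit 2, push []

DFS order: [3, 1, 0, 4, 2]


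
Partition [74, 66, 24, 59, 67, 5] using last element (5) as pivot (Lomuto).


Pivot: 5
Place pivot at 0: [5, 66, 24, 59, 67, 74]

Partitioned: [5, 66, 24, 59, 67, 74]


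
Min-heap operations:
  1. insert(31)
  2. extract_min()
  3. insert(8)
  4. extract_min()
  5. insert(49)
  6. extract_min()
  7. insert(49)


insert(31) -> [31]
extract_min()->31, []
insert(8) -> [8]
extract_min()->8, []
insert(49) -> [49]
extract_min()->49, []
insert(49) -> [49]

Final heap: [49]


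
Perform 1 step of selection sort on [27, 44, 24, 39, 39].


Initial: [27, 44, 24, 39, 39]
Step 1: min=24 at 2
  Swap: [24, 44, 27, 39, 39]

After 1 step: [24, 44, 27, 39, 39]


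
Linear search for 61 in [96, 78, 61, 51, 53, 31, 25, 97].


i=0: 96!=61
i=1: 78!=61
i=2: 61==61 found!

Found at 2, 3 comps


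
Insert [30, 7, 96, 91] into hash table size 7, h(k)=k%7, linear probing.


Insert 30: h=2 -> slot 2
Insert 7: h=0 -> slot 0
Insert 96: h=5 -> slot 5
Insert 91: h=0, 1 probes -> slot 1

Table: [7, 91, 30, None, None, 96, None]


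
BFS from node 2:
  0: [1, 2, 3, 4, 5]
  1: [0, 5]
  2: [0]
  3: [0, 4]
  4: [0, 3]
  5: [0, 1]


Visit 2, enqueue [0]
Visit 0, enqueue [1, 3, 4, 5]
Visit 1, enqueue []
Visit 3, enqueue []
Visit 4, enqueue []
Visit 5, enqueue []

BFS order: [2, 0, 1, 3, 4, 5]


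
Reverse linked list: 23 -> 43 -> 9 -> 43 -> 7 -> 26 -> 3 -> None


Step 1: curr=23, set curr.next=prev(None) | reversed so far: 23
Step 2: curr=43, set curr.next=prev(23) | reversed so far: 43 -> 23
Step 3: curr=9, set curr.next=prev(43) | reversed so far: 9 -> 43 -> 23
Step 4: curr=43, set curr.next=prev(9) | reversed so far: 43 -> 9 -> 43 -> 23
Step 5: curr=7, set curr.next=prev(43) | reversed so far: 7 -> 43 -> 9 -> 43 -> 23
Step 6: curr=26, set curr.next=prev(7) | reversed so far: 26 -> 7 -> 43 -> 9 -> 43 -> 23
Step 7: curr=3, set curr.next=prev(26) | reversed so far: 3 -> 26 -> 7 -> 43 -> 9 -> 43 -> 23

3 -> 26 -> 7 -> 43 -> 9 -> 43 -> 23 -> None


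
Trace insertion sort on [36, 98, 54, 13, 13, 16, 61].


Initial: [36, 98, 54, 13, 13, 16, 61]
Insert 98: [36, 98, 54, 13, 13, 16, 61]
Insert 54: [36, 54, 98, 13, 13, 16, 61]
Insert 13: [13, 36, 54, 98, 13, 16, 61]
Insert 13: [13, 13, 36, 54, 98, 16, 61]
Insert 16: [13, 13, 16, 36, 54, 98, 61]
Insert 61: [13, 13, 16, 36, 54, 61, 98]

Sorted: [13, 13, 16, 36, 54, 61, 98]


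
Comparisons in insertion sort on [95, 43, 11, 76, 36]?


Algorithm: insertion sort
Input: [95, 43, 11, 76, 36]
Sorted: [11, 36, 43, 76, 95]

9


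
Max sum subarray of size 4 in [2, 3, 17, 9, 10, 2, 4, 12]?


[0:4]: 31
[1:5]: 39
[2:6]: 38
[3:7]: 25
[4:8]: 28

Max: 39 at [1:5]


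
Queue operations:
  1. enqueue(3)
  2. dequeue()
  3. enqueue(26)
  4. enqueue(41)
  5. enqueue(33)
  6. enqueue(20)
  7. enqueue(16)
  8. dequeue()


enqueue(3) -> [3]
dequeue()->3, []
enqueue(26) -> [26]
enqueue(41) -> [26, 41]
enqueue(33) -> [26, 41, 33]
enqueue(20) -> [26, 41, 33, 20]
enqueue(16) -> [26, 41, 33, 20, 16]
dequeue()->26, [41, 33, 20, 16]

Final queue: [41, 33, 20, 16]


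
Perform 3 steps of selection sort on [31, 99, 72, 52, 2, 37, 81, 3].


Initial: [31, 99, 72, 52, 2, 37, 81, 3]
Step 1: min=2 at 4
  Swap: [2, 99, 72, 52, 31, 37, 81, 3]
Step 2: min=3 at 7
  Swap: [2, 3, 72, 52, 31, 37, 81, 99]
Step 3: min=31 at 4
  Swap: [2, 3, 31, 52, 72, 37, 81, 99]

After 3 steps: [2, 3, 31, 52, 72, 37, 81, 99]


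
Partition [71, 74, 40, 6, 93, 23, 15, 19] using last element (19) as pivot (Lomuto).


Pivot: 19
  6 <= 19: swap -> [6, 74, 40, 71, 93, 23, 15, 19]
  15 <= 19: swap -> [6, 15, 40, 71, 93, 23, 74, 19]
Place pivot at 2: [6, 15, 19, 71, 93, 23, 74, 40]

Partitioned: [6, 15, 19, 71, 93, 23, 74, 40]


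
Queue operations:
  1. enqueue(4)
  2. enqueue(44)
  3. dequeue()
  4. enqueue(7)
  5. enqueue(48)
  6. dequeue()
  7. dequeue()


enqueue(4) -> [4]
enqueue(44) -> [4, 44]
dequeue()->4, [44]
enqueue(7) -> [44, 7]
enqueue(48) -> [44, 7, 48]
dequeue()->44, [7, 48]
dequeue()->7, [48]

Final queue: [48]


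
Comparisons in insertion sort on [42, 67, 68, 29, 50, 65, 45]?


Algorithm: insertion sort
Input: [42, 67, 68, 29, 50, 65, 45]
Sorted: [29, 42, 45, 50, 65, 67, 68]

16


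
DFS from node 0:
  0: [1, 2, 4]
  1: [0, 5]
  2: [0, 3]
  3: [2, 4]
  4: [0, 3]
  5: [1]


Visit 0, push [4, 2, 1]
Visit 1, push [5]
Visit 5, push []
Visit 2, push [3]
Visit 3, push [4]
Visit 4, push []

DFS order: [0, 1, 5, 2, 3, 4]


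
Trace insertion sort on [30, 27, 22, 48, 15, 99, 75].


Initial: [30, 27, 22, 48, 15, 99, 75]
Insert 27: [27, 30, 22, 48, 15, 99, 75]
Insert 22: [22, 27, 30, 48, 15, 99, 75]
Insert 48: [22, 27, 30, 48, 15, 99, 75]
Insert 15: [15, 22, 27, 30, 48, 99, 75]
Insert 99: [15, 22, 27, 30, 48, 99, 75]
Insert 75: [15, 22, 27, 30, 48, 75, 99]

Sorted: [15, 22, 27, 30, 48, 75, 99]


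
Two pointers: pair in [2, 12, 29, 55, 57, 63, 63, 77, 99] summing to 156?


lo=0(2)+hi=8(99)=101
lo=1(12)+hi=8(99)=111
lo=2(29)+hi=8(99)=128
lo=3(55)+hi=8(99)=154
lo=4(57)+hi=8(99)=156

Yes: 57+99=156


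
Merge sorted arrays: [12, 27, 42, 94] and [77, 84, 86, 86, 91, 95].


Take 12 from A
Take 27 from A
Take 42 from A
Take 77 from B
Take 84 from B
Take 86 from B
Take 86 from B
Take 91 from B
Take 94 from A

Merged: [12, 27, 42, 77, 84, 86, 86, 91, 94, 95]


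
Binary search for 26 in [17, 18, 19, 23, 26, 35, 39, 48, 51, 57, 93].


Step 1: lo=0, hi=10, mid=5, val=35
Step 2: lo=0, hi=4, mid=2, val=19
Step 3: lo=3, hi=4, mid=3, val=23
Step 4: lo=4, hi=4, mid=4, val=26

Found at index 4


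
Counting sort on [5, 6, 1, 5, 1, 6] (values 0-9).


Input: [5, 6, 1, 5, 1, 6]
Counts: [0, 2, 0, 0, 0, 2, 2, 0, 0, 0]

Sorted: [1, 1, 5, 5, 6, 6]


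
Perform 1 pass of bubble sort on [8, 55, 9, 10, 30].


Initial: [8, 55, 9, 10, 30]
Pass 1: [8, 9, 10, 30, 55] (3 swaps)

After 1 pass: [8, 9, 10, 30, 55]


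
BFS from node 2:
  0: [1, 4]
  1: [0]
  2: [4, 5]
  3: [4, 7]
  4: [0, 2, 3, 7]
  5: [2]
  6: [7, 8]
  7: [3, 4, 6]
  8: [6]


Visit 2, enqueue [4, 5]
Visit 4, enqueue [0, 3, 7]
Visit 5, enqueue []
Visit 0, enqueue [1]
Visit 3, enqueue []
Visit 7, enqueue [6]
Visit 1, enqueue []
Visit 6, enqueue [8]
Visit 8, enqueue []

BFS order: [2, 4, 5, 0, 3, 7, 1, 6, 8]


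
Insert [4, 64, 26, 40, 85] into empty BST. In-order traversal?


Insert 4: root
Insert 64: R from 4
Insert 26: R from 4 -> L from 64
Insert 40: R from 4 -> L from 64 -> R from 26
Insert 85: R from 4 -> R from 64

In-order: [4, 26, 40, 64, 85]


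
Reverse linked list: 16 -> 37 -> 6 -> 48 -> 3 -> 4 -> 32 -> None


Step 1: curr=16, set curr.next=prev(None) | reversed so far: 16
Step 2: curr=37, set curr.next=prev(16) | reversed so far: 37 -> 16
Step 3: curr=6, set curr.next=prev(37) | reversed so far: 6 -> 37 -> 16
Step 4: curr=48, set curr.next=prev(6) | reversed so far: 48 -> 6 -> 37 -> 16
Step 5: curr=3, set curr.next=prev(48) | reversed so far: 3 -> 48 -> 6 -> 37 -> 16
Step 6: curr=4, set curr.next=prev(3) | reversed so far: 4 -> 3 -> 48 -> 6 -> 37 -> 16
Step 7: curr=32, set curr.next=prev(4) | reversed so far: 32 -> 4 -> 3 -> 48 -> 6 -> 37 -> 16

32 -> 4 -> 3 -> 48 -> 6 -> 37 -> 16 -> None


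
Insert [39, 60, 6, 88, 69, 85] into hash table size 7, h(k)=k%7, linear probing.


Insert 39: h=4 -> slot 4
Insert 60: h=4, 1 probes -> slot 5
Insert 6: h=6 -> slot 6
Insert 88: h=4, 3 probes -> slot 0
Insert 69: h=6, 2 probes -> slot 1
Insert 85: h=1, 1 probes -> slot 2

Table: [88, 69, 85, None, 39, 60, 6]


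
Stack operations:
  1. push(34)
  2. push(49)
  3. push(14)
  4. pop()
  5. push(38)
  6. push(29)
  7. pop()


push(34) -> [34]
push(49) -> [34, 49]
push(14) -> [34, 49, 14]
pop()->14, [34, 49]
push(38) -> [34, 49, 38]
push(29) -> [34, 49, 38, 29]
pop()->29, [34, 49, 38]

Final stack: [34, 49, 38]


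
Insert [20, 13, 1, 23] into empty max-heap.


Insert 20: [20]
Insert 13: [20, 13]
Insert 1: [20, 13, 1]
Insert 23: [23, 20, 1, 13]

Final heap: [23, 20, 1, 13]


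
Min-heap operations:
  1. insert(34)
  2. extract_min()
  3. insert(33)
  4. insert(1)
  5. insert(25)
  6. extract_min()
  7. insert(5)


insert(34) -> [34]
extract_min()->34, []
insert(33) -> [33]
insert(1) -> [1, 33]
insert(25) -> [1, 33, 25]
extract_min()->1, [25, 33]
insert(5) -> [5, 33, 25]

Final heap: [5, 33, 25]


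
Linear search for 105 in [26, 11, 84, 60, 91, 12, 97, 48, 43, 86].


i=0: 26!=105
i=1: 11!=105
i=2: 84!=105
i=3: 60!=105
i=4: 91!=105
i=5: 12!=105
i=6: 97!=105
i=7: 48!=105
i=8: 43!=105
i=9: 86!=105

Not found, 10 comps


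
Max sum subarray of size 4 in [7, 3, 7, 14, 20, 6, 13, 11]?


[0:4]: 31
[1:5]: 44
[2:6]: 47
[3:7]: 53
[4:8]: 50

Max: 53 at [3:7]


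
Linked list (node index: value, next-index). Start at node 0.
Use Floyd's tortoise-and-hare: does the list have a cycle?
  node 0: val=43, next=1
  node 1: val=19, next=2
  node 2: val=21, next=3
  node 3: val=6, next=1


Floyd's tortoise (slow, +1) and hare (fast, +2):
  init: slow=0, fast=0
  step 1: slow=1, fast=2
  step 2: slow=2, fast=1
  step 3: slow=3, fast=3
  slow == fast at node 3: cycle detected

Cycle: yes


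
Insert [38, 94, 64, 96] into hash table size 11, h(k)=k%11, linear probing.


Insert 38: h=5 -> slot 5
Insert 94: h=6 -> slot 6
Insert 64: h=9 -> slot 9
Insert 96: h=8 -> slot 8

Table: [None, None, None, None, None, 38, 94, None, 96, 64, None]


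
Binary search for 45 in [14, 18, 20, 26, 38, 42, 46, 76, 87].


Step 1: lo=0, hi=8, mid=4, val=38
Step 2: lo=5, hi=8, mid=6, val=46
Step 3: lo=5, hi=5, mid=5, val=42

Not found


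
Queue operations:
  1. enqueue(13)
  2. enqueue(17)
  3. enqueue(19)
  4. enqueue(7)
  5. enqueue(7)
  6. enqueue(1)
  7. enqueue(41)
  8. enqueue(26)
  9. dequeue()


enqueue(13) -> [13]
enqueue(17) -> [13, 17]
enqueue(19) -> [13, 17, 19]
enqueue(7) -> [13, 17, 19, 7]
enqueue(7) -> [13, 17, 19, 7, 7]
enqueue(1) -> [13, 17, 19, 7, 7, 1]
enqueue(41) -> [13, 17, 19, 7, 7, 1, 41]
enqueue(26) -> [13, 17, 19, 7, 7, 1, 41, 26]
dequeue()->13, [17, 19, 7, 7, 1, 41, 26]

Final queue: [17, 19, 7, 7, 1, 41, 26]


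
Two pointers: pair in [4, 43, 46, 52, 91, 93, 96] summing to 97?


lo=0(4)+hi=6(96)=100
lo=0(4)+hi=5(93)=97

Yes: 4+93=97


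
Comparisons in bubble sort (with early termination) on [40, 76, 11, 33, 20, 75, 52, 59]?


Algorithm: bubble sort (with early termination)
Input: [40, 76, 11, 33, 20, 75, 52, 59]
Sorted: [11, 20, 33, 40, 52, 59, 75, 76]

22


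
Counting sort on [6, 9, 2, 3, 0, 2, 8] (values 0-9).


Input: [6, 9, 2, 3, 0, 2, 8]
Counts: [1, 0, 2, 1, 0, 0, 1, 0, 1, 1]

Sorted: [0, 2, 2, 3, 6, 8, 9]


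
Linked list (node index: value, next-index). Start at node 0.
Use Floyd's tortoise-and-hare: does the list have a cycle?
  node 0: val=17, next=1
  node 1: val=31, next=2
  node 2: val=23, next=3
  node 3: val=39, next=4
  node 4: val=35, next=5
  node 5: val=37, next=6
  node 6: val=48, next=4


Floyd's tortoise (slow, +1) and hare (fast, +2):
  init: slow=0, fast=0
  step 1: slow=1, fast=2
  step 2: slow=2, fast=4
  step 3: slow=3, fast=6
  step 4: slow=4, fast=5
  step 5: slow=5, fast=4
  step 6: slow=6, fast=6
  slow == fast at node 6: cycle detected

Cycle: yes


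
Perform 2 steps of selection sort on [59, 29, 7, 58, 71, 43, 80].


Initial: [59, 29, 7, 58, 71, 43, 80]
Step 1: min=7 at 2
  Swap: [7, 29, 59, 58, 71, 43, 80]
Step 2: min=29 at 1
  Swap: [7, 29, 59, 58, 71, 43, 80]

After 2 steps: [7, 29, 59, 58, 71, 43, 80]


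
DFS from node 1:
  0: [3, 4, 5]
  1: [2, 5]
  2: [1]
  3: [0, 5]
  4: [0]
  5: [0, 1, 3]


Visit 1, push [5, 2]
Visit 2, push []
Visit 5, push [3, 0]
Visit 0, push [4, 3]
Visit 3, push []
Visit 4, push []

DFS order: [1, 2, 5, 0, 3, 4]


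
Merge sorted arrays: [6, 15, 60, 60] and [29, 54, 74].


Take 6 from A
Take 15 from A
Take 29 from B
Take 54 from B
Take 60 from A
Take 60 from A

Merged: [6, 15, 29, 54, 60, 60, 74]


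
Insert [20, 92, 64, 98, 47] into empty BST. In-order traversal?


Insert 20: root
Insert 92: R from 20
Insert 64: R from 20 -> L from 92
Insert 98: R from 20 -> R from 92
Insert 47: R from 20 -> L from 92 -> L from 64

In-order: [20, 47, 64, 92, 98]


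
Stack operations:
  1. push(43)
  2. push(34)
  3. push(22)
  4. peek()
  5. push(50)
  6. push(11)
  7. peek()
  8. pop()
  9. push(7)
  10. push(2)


push(43) -> [43]
push(34) -> [43, 34]
push(22) -> [43, 34, 22]
peek()->22
push(50) -> [43, 34, 22, 50]
push(11) -> [43, 34, 22, 50, 11]
peek()->11
pop()->11, [43, 34, 22, 50]
push(7) -> [43, 34, 22, 50, 7]
push(2) -> [43, 34, 22, 50, 7, 2]

Final stack: [43, 34, 22, 50, 7, 2]


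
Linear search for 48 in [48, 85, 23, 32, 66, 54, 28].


i=0: 48==48 found!

Found at 0, 1 comps


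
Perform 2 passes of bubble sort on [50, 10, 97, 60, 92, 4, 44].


Initial: [50, 10, 97, 60, 92, 4, 44]
Pass 1: [10, 50, 60, 92, 4, 44, 97] (5 swaps)
Pass 2: [10, 50, 60, 4, 44, 92, 97] (2 swaps)

After 2 passes: [10, 50, 60, 4, 44, 92, 97]


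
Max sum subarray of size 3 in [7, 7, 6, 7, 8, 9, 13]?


[0:3]: 20
[1:4]: 20
[2:5]: 21
[3:6]: 24
[4:7]: 30

Max: 30 at [4:7]


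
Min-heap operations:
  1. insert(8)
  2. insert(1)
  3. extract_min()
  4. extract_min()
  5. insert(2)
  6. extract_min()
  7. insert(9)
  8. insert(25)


insert(8) -> [8]
insert(1) -> [1, 8]
extract_min()->1, [8]
extract_min()->8, []
insert(2) -> [2]
extract_min()->2, []
insert(9) -> [9]
insert(25) -> [9, 25]

Final heap: [9, 25]


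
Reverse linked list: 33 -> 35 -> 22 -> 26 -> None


Step 1: curr=33, set curr.next=prev(None) | reversed so far: 33
Step 2: curr=35, set curr.next=prev(33) | reversed so far: 35 -> 33
Step 3: curr=22, set curr.next=prev(35) | reversed so far: 22 -> 35 -> 33
Step 4: curr=26, set curr.next=prev(22) | reversed so far: 26 -> 22 -> 35 -> 33

26 -> 22 -> 35 -> 33 -> None


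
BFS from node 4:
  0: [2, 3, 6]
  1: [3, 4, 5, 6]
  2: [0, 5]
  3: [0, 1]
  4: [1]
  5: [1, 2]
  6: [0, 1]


Visit 4, enqueue [1]
Visit 1, enqueue [3, 5, 6]
Visit 3, enqueue [0]
Visit 5, enqueue [2]
Visit 6, enqueue []
Visit 0, enqueue []
Visit 2, enqueue []

BFS order: [4, 1, 3, 5, 6, 0, 2]


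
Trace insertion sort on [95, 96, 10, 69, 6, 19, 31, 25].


Initial: [95, 96, 10, 69, 6, 19, 31, 25]
Insert 96: [95, 96, 10, 69, 6, 19, 31, 25]
Insert 10: [10, 95, 96, 69, 6, 19, 31, 25]
Insert 69: [10, 69, 95, 96, 6, 19, 31, 25]
Insert 6: [6, 10, 69, 95, 96, 19, 31, 25]
Insert 19: [6, 10, 19, 69, 95, 96, 31, 25]
Insert 31: [6, 10, 19, 31, 69, 95, 96, 25]
Insert 25: [6, 10, 19, 25, 31, 69, 95, 96]

Sorted: [6, 10, 19, 25, 31, 69, 95, 96]


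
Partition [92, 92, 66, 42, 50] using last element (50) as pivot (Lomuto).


Pivot: 50
  42 <= 50: swap -> [42, 92, 66, 92, 50]
Place pivot at 1: [42, 50, 66, 92, 92]

Partitioned: [42, 50, 66, 92, 92]


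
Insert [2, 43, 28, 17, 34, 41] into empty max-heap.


Insert 2: [2]
Insert 43: [43, 2]
Insert 28: [43, 2, 28]
Insert 17: [43, 17, 28, 2]
Insert 34: [43, 34, 28, 2, 17]
Insert 41: [43, 34, 41, 2, 17, 28]

Final heap: [43, 34, 41, 2, 17, 28]


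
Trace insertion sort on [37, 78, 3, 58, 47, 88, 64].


Initial: [37, 78, 3, 58, 47, 88, 64]
Insert 78: [37, 78, 3, 58, 47, 88, 64]
Insert 3: [3, 37, 78, 58, 47, 88, 64]
Insert 58: [3, 37, 58, 78, 47, 88, 64]
Insert 47: [3, 37, 47, 58, 78, 88, 64]
Insert 88: [3, 37, 47, 58, 78, 88, 64]
Insert 64: [3, 37, 47, 58, 64, 78, 88]

Sorted: [3, 37, 47, 58, 64, 78, 88]


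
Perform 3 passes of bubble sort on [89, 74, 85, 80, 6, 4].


Initial: [89, 74, 85, 80, 6, 4]
Pass 1: [74, 85, 80, 6, 4, 89] (5 swaps)
Pass 2: [74, 80, 6, 4, 85, 89] (3 swaps)
Pass 3: [74, 6, 4, 80, 85, 89] (2 swaps)

After 3 passes: [74, 6, 4, 80, 85, 89]


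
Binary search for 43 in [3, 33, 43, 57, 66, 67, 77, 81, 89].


Step 1: lo=0, hi=8, mid=4, val=66
Step 2: lo=0, hi=3, mid=1, val=33
Step 3: lo=2, hi=3, mid=2, val=43

Found at index 2


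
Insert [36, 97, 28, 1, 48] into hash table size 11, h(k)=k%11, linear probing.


Insert 36: h=3 -> slot 3
Insert 97: h=9 -> slot 9
Insert 28: h=6 -> slot 6
Insert 1: h=1 -> slot 1
Insert 48: h=4 -> slot 4

Table: [None, 1, None, 36, 48, None, 28, None, None, 97, None]


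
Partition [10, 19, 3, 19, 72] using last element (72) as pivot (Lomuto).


Pivot: 72
  10 <= 72: advance i (no swap)
  19 <= 72: advance i (no swap)
  3 <= 72: advance i (no swap)
  19 <= 72: advance i (no swap)
Place pivot at 4: [10, 19, 3, 19, 72]

Partitioned: [10, 19, 3, 19, 72]


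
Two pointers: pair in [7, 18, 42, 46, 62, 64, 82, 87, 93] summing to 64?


lo=0(7)+hi=8(93)=100
lo=0(7)+hi=7(87)=94
lo=0(7)+hi=6(82)=89
lo=0(7)+hi=5(64)=71
lo=0(7)+hi=4(62)=69
lo=0(7)+hi=3(46)=53
lo=1(18)+hi=3(46)=64

Yes: 18+46=64


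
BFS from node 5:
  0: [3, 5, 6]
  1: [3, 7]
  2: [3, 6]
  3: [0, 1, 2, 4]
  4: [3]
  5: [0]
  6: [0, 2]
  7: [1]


Visit 5, enqueue [0]
Visit 0, enqueue [3, 6]
Visit 3, enqueue [1, 2, 4]
Visit 6, enqueue []
Visit 1, enqueue [7]
Visit 2, enqueue []
Visit 4, enqueue []
Visit 7, enqueue []

BFS order: [5, 0, 3, 6, 1, 2, 4, 7]


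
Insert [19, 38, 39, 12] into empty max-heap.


Insert 19: [19]
Insert 38: [38, 19]
Insert 39: [39, 19, 38]
Insert 12: [39, 19, 38, 12]

Final heap: [39, 19, 38, 12]


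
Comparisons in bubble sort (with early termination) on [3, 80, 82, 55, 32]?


Algorithm: bubble sort (with early termination)
Input: [3, 80, 82, 55, 32]
Sorted: [3, 32, 55, 80, 82]

10


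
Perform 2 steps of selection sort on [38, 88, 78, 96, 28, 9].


Initial: [38, 88, 78, 96, 28, 9]
Step 1: min=9 at 5
  Swap: [9, 88, 78, 96, 28, 38]
Step 2: min=28 at 4
  Swap: [9, 28, 78, 96, 88, 38]

After 2 steps: [9, 28, 78, 96, 88, 38]


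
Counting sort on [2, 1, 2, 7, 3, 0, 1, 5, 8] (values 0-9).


Input: [2, 1, 2, 7, 3, 0, 1, 5, 8]
Counts: [1, 2, 2, 1, 0, 1, 0, 1, 1, 0]

Sorted: [0, 1, 1, 2, 2, 3, 5, 7, 8]


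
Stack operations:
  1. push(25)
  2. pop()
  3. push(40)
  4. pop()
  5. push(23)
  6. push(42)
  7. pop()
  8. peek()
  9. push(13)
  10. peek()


push(25) -> [25]
pop()->25, []
push(40) -> [40]
pop()->40, []
push(23) -> [23]
push(42) -> [23, 42]
pop()->42, [23]
peek()->23
push(13) -> [23, 13]
peek()->13

Final stack: [23, 13]


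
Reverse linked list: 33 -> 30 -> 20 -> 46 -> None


Step 1: curr=33, set curr.next=prev(None) | reversed so far: 33
Step 2: curr=30, set curr.next=prev(33) | reversed so far: 30 -> 33
Step 3: curr=20, set curr.next=prev(30) | reversed so far: 20 -> 30 -> 33
Step 4: curr=46, set curr.next=prev(20) | reversed so far: 46 -> 20 -> 30 -> 33

46 -> 20 -> 30 -> 33 -> None


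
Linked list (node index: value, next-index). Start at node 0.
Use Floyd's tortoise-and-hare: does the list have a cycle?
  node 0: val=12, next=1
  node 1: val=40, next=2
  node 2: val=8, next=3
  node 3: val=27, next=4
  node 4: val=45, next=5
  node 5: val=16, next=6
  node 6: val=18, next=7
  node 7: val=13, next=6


Floyd's tortoise (slow, +1) and hare (fast, +2):
  init: slow=0, fast=0
  step 1: slow=1, fast=2
  step 2: slow=2, fast=4
  step 3: slow=3, fast=6
  step 4: slow=4, fast=6
  step 5: slow=5, fast=6
  step 6: slow=6, fast=6
  slow == fast at node 6: cycle detected

Cycle: yes


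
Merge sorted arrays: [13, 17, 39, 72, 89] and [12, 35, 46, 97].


Take 12 from B
Take 13 from A
Take 17 from A
Take 35 from B
Take 39 from A
Take 46 from B
Take 72 from A
Take 89 from A

Merged: [12, 13, 17, 35, 39, 46, 72, 89, 97]


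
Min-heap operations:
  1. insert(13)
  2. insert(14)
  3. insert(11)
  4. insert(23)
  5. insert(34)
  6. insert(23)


insert(13) -> [13]
insert(14) -> [13, 14]
insert(11) -> [11, 14, 13]
insert(23) -> [11, 14, 13, 23]
insert(34) -> [11, 14, 13, 23, 34]
insert(23) -> [11, 14, 13, 23, 34, 23]

Final heap: [11, 14, 13, 23, 34, 23]


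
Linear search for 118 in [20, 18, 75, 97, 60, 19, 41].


i=0: 20!=118
i=1: 18!=118
i=2: 75!=118
i=3: 97!=118
i=4: 60!=118
i=5: 19!=118
i=6: 41!=118

Not found, 7 comps


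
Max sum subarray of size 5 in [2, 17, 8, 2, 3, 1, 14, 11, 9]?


[0:5]: 32
[1:6]: 31
[2:7]: 28
[3:8]: 31
[4:9]: 38

Max: 38 at [4:9]


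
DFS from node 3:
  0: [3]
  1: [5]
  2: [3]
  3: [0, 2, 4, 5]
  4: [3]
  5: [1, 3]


Visit 3, push [5, 4, 2, 0]
Visit 0, push []
Visit 2, push []
Visit 4, push []
Visit 5, push [1]
Visit 1, push []

DFS order: [3, 0, 2, 4, 5, 1]


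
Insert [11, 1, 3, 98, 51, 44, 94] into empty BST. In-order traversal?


Insert 11: root
Insert 1: L from 11
Insert 3: L from 11 -> R from 1
Insert 98: R from 11
Insert 51: R from 11 -> L from 98
Insert 44: R from 11 -> L from 98 -> L from 51
Insert 94: R from 11 -> L from 98 -> R from 51

In-order: [1, 3, 11, 44, 51, 94, 98]


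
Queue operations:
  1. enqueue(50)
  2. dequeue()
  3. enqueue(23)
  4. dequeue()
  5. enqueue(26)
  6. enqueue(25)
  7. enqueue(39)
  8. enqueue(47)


enqueue(50) -> [50]
dequeue()->50, []
enqueue(23) -> [23]
dequeue()->23, []
enqueue(26) -> [26]
enqueue(25) -> [26, 25]
enqueue(39) -> [26, 25, 39]
enqueue(47) -> [26, 25, 39, 47]

Final queue: [26, 25, 39, 47]


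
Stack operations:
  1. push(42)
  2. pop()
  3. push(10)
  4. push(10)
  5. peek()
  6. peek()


push(42) -> [42]
pop()->42, []
push(10) -> [10]
push(10) -> [10, 10]
peek()->10
peek()->10

Final stack: [10, 10]


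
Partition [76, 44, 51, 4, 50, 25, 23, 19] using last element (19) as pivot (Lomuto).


Pivot: 19
  4 <= 19: swap -> [4, 44, 51, 76, 50, 25, 23, 19]
Place pivot at 1: [4, 19, 51, 76, 50, 25, 23, 44]

Partitioned: [4, 19, 51, 76, 50, 25, 23, 44]


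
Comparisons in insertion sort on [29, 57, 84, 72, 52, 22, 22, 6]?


Algorithm: insertion sort
Input: [29, 57, 84, 72, 52, 22, 22, 6]
Sorted: [6, 22, 22, 29, 52, 57, 72, 84]

26


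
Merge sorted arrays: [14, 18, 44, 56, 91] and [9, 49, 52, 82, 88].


Take 9 from B
Take 14 from A
Take 18 from A
Take 44 from A
Take 49 from B
Take 52 from B
Take 56 from A
Take 82 from B
Take 88 from B

Merged: [9, 14, 18, 44, 49, 52, 56, 82, 88, 91]


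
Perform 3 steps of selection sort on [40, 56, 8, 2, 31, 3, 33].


Initial: [40, 56, 8, 2, 31, 3, 33]
Step 1: min=2 at 3
  Swap: [2, 56, 8, 40, 31, 3, 33]
Step 2: min=3 at 5
  Swap: [2, 3, 8, 40, 31, 56, 33]
Step 3: min=8 at 2
  Swap: [2, 3, 8, 40, 31, 56, 33]

After 3 steps: [2, 3, 8, 40, 31, 56, 33]


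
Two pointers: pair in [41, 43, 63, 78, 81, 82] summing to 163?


lo=0(41)+hi=5(82)=123
lo=1(43)+hi=5(82)=125
lo=2(63)+hi=5(82)=145
lo=3(78)+hi=5(82)=160
lo=4(81)+hi=5(82)=163

Yes: 81+82=163


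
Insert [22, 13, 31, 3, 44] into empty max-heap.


Insert 22: [22]
Insert 13: [22, 13]
Insert 31: [31, 13, 22]
Insert 3: [31, 13, 22, 3]
Insert 44: [44, 31, 22, 3, 13]

Final heap: [44, 31, 22, 3, 13]


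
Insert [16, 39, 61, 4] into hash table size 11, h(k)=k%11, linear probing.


Insert 16: h=5 -> slot 5
Insert 39: h=6 -> slot 6
Insert 61: h=6, 1 probes -> slot 7
Insert 4: h=4 -> slot 4

Table: [None, None, None, None, 4, 16, 39, 61, None, None, None]


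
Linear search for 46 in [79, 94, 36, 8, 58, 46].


i=0: 79!=46
i=1: 94!=46
i=2: 36!=46
i=3: 8!=46
i=4: 58!=46
i=5: 46==46 found!

Found at 5, 6 comps


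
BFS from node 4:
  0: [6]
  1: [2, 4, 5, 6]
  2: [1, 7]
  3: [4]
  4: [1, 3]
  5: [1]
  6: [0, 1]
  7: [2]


Visit 4, enqueue [1, 3]
Visit 1, enqueue [2, 5, 6]
Visit 3, enqueue []
Visit 2, enqueue [7]
Visit 5, enqueue []
Visit 6, enqueue [0]
Visit 7, enqueue []
Visit 0, enqueue []

BFS order: [4, 1, 3, 2, 5, 6, 7, 0]


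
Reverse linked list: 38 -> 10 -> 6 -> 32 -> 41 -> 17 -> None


Step 1: curr=38, set curr.next=prev(None) | reversed so far: 38
Step 2: curr=10, set curr.next=prev(38) | reversed so far: 10 -> 38
Step 3: curr=6, set curr.next=prev(10) | reversed so far: 6 -> 10 -> 38
Step 4: curr=32, set curr.next=prev(6) | reversed so far: 32 -> 6 -> 10 -> 38
Step 5: curr=41, set curr.next=prev(32) | reversed so far: 41 -> 32 -> 6 -> 10 -> 38
Step 6: curr=17, set curr.next=prev(41) | reversed so far: 17 -> 41 -> 32 -> 6 -> 10 -> 38

17 -> 41 -> 32 -> 6 -> 10 -> 38 -> None


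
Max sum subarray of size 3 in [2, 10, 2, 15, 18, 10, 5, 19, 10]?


[0:3]: 14
[1:4]: 27
[2:5]: 35
[3:6]: 43
[4:7]: 33
[5:8]: 34
[6:9]: 34

Max: 43 at [3:6]


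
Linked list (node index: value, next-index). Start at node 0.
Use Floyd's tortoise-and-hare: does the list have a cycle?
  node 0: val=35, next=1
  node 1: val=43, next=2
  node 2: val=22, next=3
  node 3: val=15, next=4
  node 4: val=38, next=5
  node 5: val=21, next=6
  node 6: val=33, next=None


Floyd's tortoise (slow, +1) and hare (fast, +2):
  init: slow=0, fast=0
  step 1: slow=1, fast=2
  step 2: slow=2, fast=4
  step 3: slow=3, fast=6
  step 4: fast -> None, no cycle

Cycle: no


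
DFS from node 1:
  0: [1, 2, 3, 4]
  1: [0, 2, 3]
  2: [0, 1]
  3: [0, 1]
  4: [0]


Visit 1, push [3, 2, 0]
Visit 0, push [4, 3, 2]
Visit 2, push []
Visit 3, push []
Visit 4, push []

DFS order: [1, 0, 2, 3, 4]


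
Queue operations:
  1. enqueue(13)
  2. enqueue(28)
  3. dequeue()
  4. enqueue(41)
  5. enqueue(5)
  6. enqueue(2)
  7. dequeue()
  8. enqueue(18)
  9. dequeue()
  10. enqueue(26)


enqueue(13) -> [13]
enqueue(28) -> [13, 28]
dequeue()->13, [28]
enqueue(41) -> [28, 41]
enqueue(5) -> [28, 41, 5]
enqueue(2) -> [28, 41, 5, 2]
dequeue()->28, [41, 5, 2]
enqueue(18) -> [41, 5, 2, 18]
dequeue()->41, [5, 2, 18]
enqueue(26) -> [5, 2, 18, 26]

Final queue: [5, 2, 18, 26]


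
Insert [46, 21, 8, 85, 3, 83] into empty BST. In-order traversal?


Insert 46: root
Insert 21: L from 46
Insert 8: L from 46 -> L from 21
Insert 85: R from 46
Insert 3: L from 46 -> L from 21 -> L from 8
Insert 83: R from 46 -> L from 85

In-order: [3, 8, 21, 46, 83, 85]


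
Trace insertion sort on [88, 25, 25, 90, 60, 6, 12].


Initial: [88, 25, 25, 90, 60, 6, 12]
Insert 25: [25, 88, 25, 90, 60, 6, 12]
Insert 25: [25, 25, 88, 90, 60, 6, 12]
Insert 90: [25, 25, 88, 90, 60, 6, 12]
Insert 60: [25, 25, 60, 88, 90, 6, 12]
Insert 6: [6, 25, 25, 60, 88, 90, 12]
Insert 12: [6, 12, 25, 25, 60, 88, 90]

Sorted: [6, 12, 25, 25, 60, 88, 90]


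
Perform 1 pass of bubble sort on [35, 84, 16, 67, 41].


Initial: [35, 84, 16, 67, 41]
Pass 1: [35, 16, 67, 41, 84] (3 swaps)

After 1 pass: [35, 16, 67, 41, 84]


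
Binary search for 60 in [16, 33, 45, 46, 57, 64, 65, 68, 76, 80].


Step 1: lo=0, hi=9, mid=4, val=57
Step 2: lo=5, hi=9, mid=7, val=68
Step 3: lo=5, hi=6, mid=5, val=64

Not found


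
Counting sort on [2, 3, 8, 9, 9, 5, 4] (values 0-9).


Input: [2, 3, 8, 9, 9, 5, 4]
Counts: [0, 0, 1, 1, 1, 1, 0, 0, 1, 2]

Sorted: [2, 3, 4, 5, 8, 9, 9]


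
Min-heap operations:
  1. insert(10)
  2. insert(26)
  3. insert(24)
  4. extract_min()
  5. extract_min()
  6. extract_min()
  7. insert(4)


insert(10) -> [10]
insert(26) -> [10, 26]
insert(24) -> [10, 26, 24]
extract_min()->10, [24, 26]
extract_min()->24, [26]
extract_min()->26, []
insert(4) -> [4]

Final heap: [4]


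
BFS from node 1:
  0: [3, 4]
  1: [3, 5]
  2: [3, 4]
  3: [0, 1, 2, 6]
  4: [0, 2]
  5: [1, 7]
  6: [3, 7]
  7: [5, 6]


Visit 1, enqueue [3, 5]
Visit 3, enqueue [0, 2, 6]
Visit 5, enqueue [7]
Visit 0, enqueue [4]
Visit 2, enqueue []
Visit 6, enqueue []
Visit 7, enqueue []
Visit 4, enqueue []

BFS order: [1, 3, 5, 0, 2, 6, 7, 4]


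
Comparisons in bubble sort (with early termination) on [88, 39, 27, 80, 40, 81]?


Algorithm: bubble sort (with early termination)
Input: [88, 39, 27, 80, 40, 81]
Sorted: [27, 39, 40, 80, 81, 88]

12


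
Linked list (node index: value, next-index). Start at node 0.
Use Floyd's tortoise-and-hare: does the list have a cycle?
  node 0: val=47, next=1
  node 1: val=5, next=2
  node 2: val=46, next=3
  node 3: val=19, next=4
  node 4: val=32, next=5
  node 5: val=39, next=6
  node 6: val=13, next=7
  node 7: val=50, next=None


Floyd's tortoise (slow, +1) and hare (fast, +2):
  init: slow=0, fast=0
  step 1: slow=1, fast=2
  step 2: slow=2, fast=4
  step 3: slow=3, fast=6
  step 4: fast 6->7->None, no cycle

Cycle: no


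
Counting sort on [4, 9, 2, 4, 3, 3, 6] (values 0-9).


Input: [4, 9, 2, 4, 3, 3, 6]
Counts: [0, 0, 1, 2, 2, 0, 1, 0, 0, 1]

Sorted: [2, 3, 3, 4, 4, 6, 9]


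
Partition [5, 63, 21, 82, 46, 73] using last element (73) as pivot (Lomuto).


Pivot: 73
  5 <= 73: advance i (no swap)
  63 <= 73: advance i (no swap)
  21 <= 73: advance i (no swap)
  46 <= 73: swap -> [5, 63, 21, 46, 82, 73]
Place pivot at 4: [5, 63, 21, 46, 73, 82]

Partitioned: [5, 63, 21, 46, 73, 82]


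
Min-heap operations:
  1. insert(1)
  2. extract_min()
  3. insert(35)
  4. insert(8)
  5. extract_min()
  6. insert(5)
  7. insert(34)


insert(1) -> [1]
extract_min()->1, []
insert(35) -> [35]
insert(8) -> [8, 35]
extract_min()->8, [35]
insert(5) -> [5, 35]
insert(34) -> [5, 35, 34]

Final heap: [5, 35, 34]


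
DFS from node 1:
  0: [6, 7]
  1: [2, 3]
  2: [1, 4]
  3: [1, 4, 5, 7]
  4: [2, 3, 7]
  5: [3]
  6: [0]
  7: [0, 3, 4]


Visit 1, push [3, 2]
Visit 2, push [4]
Visit 4, push [7, 3]
Visit 3, push [7, 5]
Visit 5, push []
Visit 7, push [0]
Visit 0, push [6]
Visit 6, push []

DFS order: [1, 2, 4, 3, 5, 7, 0, 6]


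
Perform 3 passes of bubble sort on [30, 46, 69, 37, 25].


Initial: [30, 46, 69, 37, 25]
Pass 1: [30, 46, 37, 25, 69] (2 swaps)
Pass 2: [30, 37, 25, 46, 69] (2 swaps)
Pass 3: [30, 25, 37, 46, 69] (1 swaps)

After 3 passes: [30, 25, 37, 46, 69]


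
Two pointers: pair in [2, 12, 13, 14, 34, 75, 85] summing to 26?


lo=0(2)+hi=6(85)=87
lo=0(2)+hi=5(75)=77
lo=0(2)+hi=4(34)=36
lo=0(2)+hi=3(14)=16
lo=1(12)+hi=3(14)=26

Yes: 12+14=26


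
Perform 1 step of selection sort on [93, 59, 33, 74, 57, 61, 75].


Initial: [93, 59, 33, 74, 57, 61, 75]
Step 1: min=33 at 2
  Swap: [33, 59, 93, 74, 57, 61, 75]

After 1 step: [33, 59, 93, 74, 57, 61, 75]


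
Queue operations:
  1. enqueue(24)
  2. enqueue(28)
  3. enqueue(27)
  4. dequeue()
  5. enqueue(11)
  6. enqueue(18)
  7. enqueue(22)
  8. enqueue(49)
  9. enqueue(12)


enqueue(24) -> [24]
enqueue(28) -> [24, 28]
enqueue(27) -> [24, 28, 27]
dequeue()->24, [28, 27]
enqueue(11) -> [28, 27, 11]
enqueue(18) -> [28, 27, 11, 18]
enqueue(22) -> [28, 27, 11, 18, 22]
enqueue(49) -> [28, 27, 11, 18, 22, 49]
enqueue(12) -> [28, 27, 11, 18, 22, 49, 12]

Final queue: [28, 27, 11, 18, 22, 49, 12]


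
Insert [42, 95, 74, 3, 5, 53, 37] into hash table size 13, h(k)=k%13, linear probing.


Insert 42: h=3 -> slot 3
Insert 95: h=4 -> slot 4
Insert 74: h=9 -> slot 9
Insert 3: h=3, 2 probes -> slot 5
Insert 5: h=5, 1 probes -> slot 6
Insert 53: h=1 -> slot 1
Insert 37: h=11 -> slot 11

Table: [None, 53, None, 42, 95, 3, 5, None, None, 74, None, 37, None]


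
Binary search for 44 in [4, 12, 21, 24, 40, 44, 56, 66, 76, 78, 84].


Step 1: lo=0, hi=10, mid=5, val=44

Found at index 5


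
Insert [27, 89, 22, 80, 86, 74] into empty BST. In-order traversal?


Insert 27: root
Insert 89: R from 27
Insert 22: L from 27
Insert 80: R from 27 -> L from 89
Insert 86: R from 27 -> L from 89 -> R from 80
Insert 74: R from 27 -> L from 89 -> L from 80

In-order: [22, 27, 74, 80, 86, 89]


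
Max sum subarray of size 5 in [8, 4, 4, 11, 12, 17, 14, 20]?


[0:5]: 39
[1:6]: 48
[2:7]: 58
[3:8]: 74

Max: 74 at [3:8]


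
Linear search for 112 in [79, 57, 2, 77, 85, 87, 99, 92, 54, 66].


i=0: 79!=112
i=1: 57!=112
i=2: 2!=112
i=3: 77!=112
i=4: 85!=112
i=5: 87!=112
i=6: 99!=112
i=7: 92!=112
i=8: 54!=112
i=9: 66!=112

Not found, 10 comps


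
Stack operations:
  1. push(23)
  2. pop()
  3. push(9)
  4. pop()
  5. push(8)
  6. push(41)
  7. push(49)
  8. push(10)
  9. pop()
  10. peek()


push(23) -> [23]
pop()->23, []
push(9) -> [9]
pop()->9, []
push(8) -> [8]
push(41) -> [8, 41]
push(49) -> [8, 41, 49]
push(10) -> [8, 41, 49, 10]
pop()->10, [8, 41, 49]
peek()->49

Final stack: [8, 41, 49]


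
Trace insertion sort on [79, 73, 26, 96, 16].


Initial: [79, 73, 26, 96, 16]
Insert 73: [73, 79, 26, 96, 16]
Insert 26: [26, 73, 79, 96, 16]
Insert 96: [26, 73, 79, 96, 16]
Insert 16: [16, 26, 73, 79, 96]

Sorted: [16, 26, 73, 79, 96]


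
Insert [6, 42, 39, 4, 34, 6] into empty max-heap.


Insert 6: [6]
Insert 42: [42, 6]
Insert 39: [42, 6, 39]
Insert 4: [42, 6, 39, 4]
Insert 34: [42, 34, 39, 4, 6]
Insert 6: [42, 34, 39, 4, 6, 6]

Final heap: [42, 34, 39, 4, 6, 6]


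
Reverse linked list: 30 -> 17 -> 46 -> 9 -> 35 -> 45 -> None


Step 1: curr=30, set curr.next=prev(None) | reversed so far: 30
Step 2: curr=17, set curr.next=prev(30) | reversed so far: 17 -> 30
Step 3: curr=46, set curr.next=prev(17) | reversed so far: 46 -> 17 -> 30
Step 4: curr=9, set curr.next=prev(46) | reversed so far: 9 -> 46 -> 17 -> 30
Step 5: curr=35, set curr.next=prev(9) | reversed so far: 35 -> 9 -> 46 -> 17 -> 30
Step 6: curr=45, set curr.next=prev(35) | reversed so far: 45 -> 35 -> 9 -> 46 -> 17 -> 30

45 -> 35 -> 9 -> 46 -> 17 -> 30 -> None


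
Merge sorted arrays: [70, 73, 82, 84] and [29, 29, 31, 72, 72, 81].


Take 29 from B
Take 29 from B
Take 31 from B
Take 70 from A
Take 72 from B
Take 72 from B
Take 73 from A
Take 81 from B

Merged: [29, 29, 31, 70, 72, 72, 73, 81, 82, 84]


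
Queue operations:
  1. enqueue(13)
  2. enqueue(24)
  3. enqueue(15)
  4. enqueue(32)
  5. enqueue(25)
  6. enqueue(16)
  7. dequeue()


enqueue(13) -> [13]
enqueue(24) -> [13, 24]
enqueue(15) -> [13, 24, 15]
enqueue(32) -> [13, 24, 15, 32]
enqueue(25) -> [13, 24, 15, 32, 25]
enqueue(16) -> [13, 24, 15, 32, 25, 16]
dequeue()->13, [24, 15, 32, 25, 16]

Final queue: [24, 15, 32, 25, 16]


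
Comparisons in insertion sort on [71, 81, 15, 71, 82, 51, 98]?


Algorithm: insertion sort
Input: [71, 81, 15, 71, 82, 51, 98]
Sorted: [15, 51, 71, 71, 81, 82, 98]

12


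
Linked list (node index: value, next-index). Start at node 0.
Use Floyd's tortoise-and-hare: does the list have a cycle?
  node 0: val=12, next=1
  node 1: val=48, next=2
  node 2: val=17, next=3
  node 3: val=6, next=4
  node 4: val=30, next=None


Floyd's tortoise (slow, +1) and hare (fast, +2):
  init: slow=0, fast=0
  step 1: slow=1, fast=2
  step 2: slow=2, fast=4
  step 3: fast -> None, no cycle

Cycle: no


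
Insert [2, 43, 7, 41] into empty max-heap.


Insert 2: [2]
Insert 43: [43, 2]
Insert 7: [43, 2, 7]
Insert 41: [43, 41, 7, 2]

Final heap: [43, 41, 7, 2]


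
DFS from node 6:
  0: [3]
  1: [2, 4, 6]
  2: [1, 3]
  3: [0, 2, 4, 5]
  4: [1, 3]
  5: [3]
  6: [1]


Visit 6, push [1]
Visit 1, push [4, 2]
Visit 2, push [3]
Visit 3, push [5, 4, 0]
Visit 0, push []
Visit 4, push []
Visit 5, push []

DFS order: [6, 1, 2, 3, 0, 4, 5]


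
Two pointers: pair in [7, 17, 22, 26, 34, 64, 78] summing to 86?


lo=0(7)+hi=6(78)=85
lo=1(17)+hi=6(78)=95
lo=1(17)+hi=5(64)=81
lo=2(22)+hi=5(64)=86

Yes: 22+64=86


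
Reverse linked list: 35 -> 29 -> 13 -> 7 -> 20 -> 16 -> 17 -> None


Step 1: curr=35, set curr.next=prev(None) | reversed so far: 35
Step 2: curr=29, set curr.next=prev(35) | reversed so far: 29 -> 35
Step 3: curr=13, set curr.next=prev(29) | reversed so far: 13 -> 29 -> 35
Step 4: curr=7, set curr.next=prev(13) | reversed so far: 7 -> 13 -> 29 -> 35
Step 5: curr=20, set curr.next=prev(7) | reversed so far: 20 -> 7 -> 13 -> 29 -> 35
Step 6: curr=16, set curr.next=prev(20) | reversed so far: 16 -> 20 -> 7 -> 13 -> 29 -> 35
Step 7: curr=17, set curr.next=prev(16) | reversed so far: 17 -> 16 -> 20 -> 7 -> 13 -> 29 -> 35

17 -> 16 -> 20 -> 7 -> 13 -> 29 -> 35 -> None


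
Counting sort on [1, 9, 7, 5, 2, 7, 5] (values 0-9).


Input: [1, 9, 7, 5, 2, 7, 5]
Counts: [0, 1, 1, 0, 0, 2, 0, 2, 0, 1]

Sorted: [1, 2, 5, 5, 7, 7, 9]


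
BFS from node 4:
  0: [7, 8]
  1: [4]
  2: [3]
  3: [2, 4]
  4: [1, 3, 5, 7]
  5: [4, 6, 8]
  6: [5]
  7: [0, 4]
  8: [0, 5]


Visit 4, enqueue [1, 3, 5, 7]
Visit 1, enqueue []
Visit 3, enqueue [2]
Visit 5, enqueue [6, 8]
Visit 7, enqueue [0]
Visit 2, enqueue []
Visit 6, enqueue []
Visit 8, enqueue []
Visit 0, enqueue []

BFS order: [4, 1, 3, 5, 7, 2, 6, 8, 0]


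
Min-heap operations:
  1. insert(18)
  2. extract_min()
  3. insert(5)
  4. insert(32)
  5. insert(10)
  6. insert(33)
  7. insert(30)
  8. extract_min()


insert(18) -> [18]
extract_min()->18, []
insert(5) -> [5]
insert(32) -> [5, 32]
insert(10) -> [5, 32, 10]
insert(33) -> [5, 32, 10, 33]
insert(30) -> [5, 30, 10, 33, 32]
extract_min()->5, [10, 30, 32, 33]

Final heap: [10, 30, 32, 33]


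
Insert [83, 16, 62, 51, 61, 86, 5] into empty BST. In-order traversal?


Insert 83: root
Insert 16: L from 83
Insert 62: L from 83 -> R from 16
Insert 51: L from 83 -> R from 16 -> L from 62
Insert 61: L from 83 -> R from 16 -> L from 62 -> R from 51
Insert 86: R from 83
Insert 5: L from 83 -> L from 16

In-order: [5, 16, 51, 61, 62, 83, 86]


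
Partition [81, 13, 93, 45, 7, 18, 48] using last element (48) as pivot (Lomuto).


Pivot: 48
  13 <= 48: swap -> [13, 81, 93, 45, 7, 18, 48]
  45 <= 48: swap -> [13, 45, 93, 81, 7, 18, 48]
  7 <= 48: swap -> [13, 45, 7, 81, 93, 18, 48]
  18 <= 48: swap -> [13, 45, 7, 18, 93, 81, 48]
Place pivot at 4: [13, 45, 7, 18, 48, 81, 93]

Partitioned: [13, 45, 7, 18, 48, 81, 93]


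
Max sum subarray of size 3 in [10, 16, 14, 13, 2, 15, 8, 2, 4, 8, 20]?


[0:3]: 40
[1:4]: 43
[2:5]: 29
[3:6]: 30
[4:7]: 25
[5:8]: 25
[6:9]: 14
[7:10]: 14
[8:11]: 32

Max: 43 at [1:4]
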